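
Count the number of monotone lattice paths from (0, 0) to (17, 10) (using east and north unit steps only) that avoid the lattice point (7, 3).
Number of paths = 6102525

Total paths from (0, 0) to (17, 10): C(27, 17) = 8436285. Paths through (7, 3): (paths (0, 0) → (7, 3)) × (paths (7, 3) → (17, 10)) = C(10, 7) · C(17, 10) = 120 · 19448 = 2333760. Avoidance count = 8436285 − 2333760 = 6102525.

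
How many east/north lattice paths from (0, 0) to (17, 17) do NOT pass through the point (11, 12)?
Number of paths = 1708946184

Total paths from (0, 0) to (17, 17): C(34, 17) = 2333606220. Paths through (11, 12): (paths (0, 0) → (11, 12)) × (paths (11, 12) → (17, 17)) = C(23, 11) · C(11, 6) = 1352078 · 462 = 624660036. Avoidance count = 2333606220 − 624660036 = 1708946184.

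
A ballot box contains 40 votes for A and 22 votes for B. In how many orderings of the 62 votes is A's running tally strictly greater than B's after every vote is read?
Strict-lead orderings = 9962435643667605

Total orderings of the 62 votes with 40 for A: C(62, 40) = 34315056105966195. By the Bertrand ballot formula (Cycle Lemma / reflection principle), the number of orderings in which A is strictly ahead of B throughout is (p − q)/(p + q) · C(p + q, p) = (40 − 22)/(40 + 22) · 34315056105966195 = 9962435643667605.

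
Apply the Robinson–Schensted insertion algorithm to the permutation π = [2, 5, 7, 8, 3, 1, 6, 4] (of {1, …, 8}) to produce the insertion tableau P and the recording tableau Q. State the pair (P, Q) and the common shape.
P = [1, 3, 4, 8] / [2, 6] / [5, 7];  Q = [1, 2, 3, 4] / [5, 7] / [6, 8];  common shape = (4, 2, 2)

Row-insert the values π_1, π_2, … into P one at a time, bumping the leftmost entry strictly greater than the inserted value down to the next row. The recording tableau Q records, in position (i, j), the step at which that cell was added to P.
  Insert 2 (step 1): P = [2];  Q = [1]
  Insert 5 (step 2): P = [2, 5];  Q = [1, 2]
  Insert 7 (step 3): P = [2, 5, 7];  Q = [1, 2, 3]
  Insert 8 (step 4): P = [2, 5, 7, 8];  Q = [1, 2, 3, 4]
  Insert 3 (step 5): P = [2, 3, 7, 8] / [5];  Q = [1, 2, 3, 4] / [5]
  Insert 1 (step 6): P = [1, 3, 7, 8] / [2] / [5];  Q = [1, 2, 3, 4] / [5] / [6]
  Insert 6 (step 7): P = [1, 3, 6, 8] / [2, 7] / [5];  Q = [1, 2, 3, 4] / [5, 7] / [6]
  Insert 4 (step 8): P = [1, 3, 4, 8] / [2, 6] / [5, 7];  Q = [1, 2, 3, 4] / [5, 7] / [6, 8]
Final shape: (4, 2, 2).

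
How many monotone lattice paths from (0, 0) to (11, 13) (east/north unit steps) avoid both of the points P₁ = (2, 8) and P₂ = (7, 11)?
Number of paths = 1966494

Inclusion–exclusion. Total paths: C(24, 11) = 2496144. Through P₁: C(10, 2)·C(14, 9) = 90090. Through P₂: C(18, 7)·C(6, 4) = 477360. Since P₁ is strictly southwest of P₂, a monotone path through both must visit P₁ then P₂; paths through both = C(10, 2)·C(8, 5)·C(6, 4) = 37800. Avoid both = 2496144 − 90090 − 477360 + 37800 = 1966494.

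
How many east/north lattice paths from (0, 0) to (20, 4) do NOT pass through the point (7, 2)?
Number of paths = 6846

Total paths from (0, 0) to (20, 4): C(24, 20) = 10626. Paths through (7, 2): (paths (0, 0) → (7, 2)) × (paths (7, 2) → (20, 4)) = C(9, 7) · C(15, 13) = 36 · 105 = 3780. Avoidance count = 10626 − 3780 = 6846.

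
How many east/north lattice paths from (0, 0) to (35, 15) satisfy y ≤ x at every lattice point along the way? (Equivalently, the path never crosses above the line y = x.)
Number of paths = 1312983918820

By the reflection principle (André's argument), the number of monotone paths to (35, 15) with n ≤ m that never go above y = x is C(50, 35) − C(50, 36) = 2250829575120 − 937845656300 = 1312983918820.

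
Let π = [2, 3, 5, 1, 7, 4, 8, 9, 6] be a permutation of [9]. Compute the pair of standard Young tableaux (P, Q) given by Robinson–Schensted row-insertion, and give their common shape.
P = [1, 3, 4, 6, 8, 9] / [2, 5, 7];  Q = [1, 2, 3, 5, 7, 8] / [4, 6, 9];  common shape = (6, 3)

Row-insert the values π_1, π_2, … into P one at a time, bumping the leftmost entry strictly greater than the inserted value down to the next row. The recording tableau Q records, in position (i, j), the step at which that cell was added to P.
  Insert 2 (step 1): P = [2];  Q = [1]
  Insert 3 (step 2): P = [2, 3];  Q = [1, 2]
  Insert 5 (step 3): P = [2, 3, 5];  Q = [1, 2, 3]
  Insert 1 (step 4): P = [1, 3, 5] / [2];  Q = [1, 2, 3] / [4]
  Insert 7 (step 5): P = [1, 3, 5, 7] / [2];  Q = [1, 2, 3, 5] / [4]
  Insert 4 (step 6): P = [1, 3, 4, 7] / [2, 5];  Q = [1, 2, 3, 5] / [4, 6]
  Insert 8 (step 7): P = [1, 3, 4, 7, 8] / [2, 5];  Q = [1, 2, 3, 5, 7] / [4, 6]
  Insert 9 (step 8): P = [1, 3, 4, 7, 8, 9] / [2, 5];  Q = [1, 2, 3, 5, 7, 8] / [4, 6]
  Insert 6 (step 9): P = [1, 3, 4, 6, 8, 9] / [2, 5, 7];  Q = [1, 2, 3, 5, 7, 8] / [4, 6, 9]
Final shape: (6, 3).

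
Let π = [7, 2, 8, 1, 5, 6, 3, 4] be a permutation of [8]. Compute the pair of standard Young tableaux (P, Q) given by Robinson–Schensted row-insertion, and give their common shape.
P = [1, 3, 4] / [2, 5, 6] / [7, 8];  Q = [1, 3, 6] / [2, 5, 8] / [4, 7];  common shape = (3, 3, 2)

Row-insert the values π_1, π_2, … into P one at a time, bumping the leftmost entry strictly greater than the inserted value down to the next row. The recording tableau Q records, in position (i, j), the step at which that cell was added to P.
  Insert 7 (step 1): P = [7];  Q = [1]
  Insert 2 (step 2): P = [2] / [7];  Q = [1] / [2]
  Insert 8 (step 3): P = [2, 8] / [7];  Q = [1, 3] / [2]
  Insert 1 (step 4): P = [1, 8] / [2] / [7];  Q = [1, 3] / [2] / [4]
  Insert 5 (step 5): P = [1, 5] / [2, 8] / [7];  Q = [1, 3] / [2, 5] / [4]
  Insert 6 (step 6): P = [1, 5, 6] / [2, 8] / [7];  Q = [1, 3, 6] / [2, 5] / [4]
  Insert 3 (step 7): P = [1, 3, 6] / [2, 5] / [7, 8];  Q = [1, 3, 6] / [2, 5] / [4, 7]
  Insert 4 (step 8): P = [1, 3, 4] / [2, 5, 6] / [7, 8];  Q = [1, 3, 6] / [2, 5, 8] / [4, 7]
Final shape: (3, 3, 2).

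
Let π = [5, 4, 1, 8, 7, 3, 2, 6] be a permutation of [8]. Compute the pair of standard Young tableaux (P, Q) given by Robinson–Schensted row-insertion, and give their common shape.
P = [1, 2, 6] / [3, 7] / [4, 8] / [5];  Q = [1, 4, 8] / [2, 5] / [3, 6] / [7];  common shape = (3, 2, 2, 1)

Row-insert the values π_1, π_2, … into P one at a time, bumping the leftmost entry strictly greater than the inserted value down to the next row. The recording tableau Q records, in position (i, j), the step at which that cell was added to P.
  Insert 5 (step 1): P = [5];  Q = [1]
  Insert 4 (step 2): P = [4] / [5];  Q = [1] / [2]
  Insert 1 (step 3): P = [1] / [4] / [5];  Q = [1] / [2] / [3]
  Insert 8 (step 4): P = [1, 8] / [4] / [5];  Q = [1, 4] / [2] / [3]
  Insert 7 (step 5): P = [1, 7] / [4, 8] / [5];  Q = [1, 4] / [2, 5] / [3]
  Insert 3 (step 6): P = [1, 3] / [4, 7] / [5, 8];  Q = [1, 4] / [2, 5] / [3, 6]
  Insert 2 (step 7): P = [1, 2] / [3, 7] / [4, 8] / [5];  Q = [1, 4] / [2, 5] / [3, 6] / [7]
  Insert 6 (step 8): P = [1, 2, 6] / [3, 7] / [4, 8] / [5];  Q = [1, 4, 8] / [2, 5] / [3, 6] / [7]
Final shape: (3, 2, 2, 1).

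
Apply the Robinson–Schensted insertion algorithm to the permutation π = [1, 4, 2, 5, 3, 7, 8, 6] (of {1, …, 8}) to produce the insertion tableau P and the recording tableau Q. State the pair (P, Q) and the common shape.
P = [1, 2, 3, 6, 8] / [4, 5, 7];  Q = [1, 2, 4, 6, 7] / [3, 5, 8];  common shape = (5, 3)

Row-insert the values π_1, π_2, … into P one at a time, bumping the leftmost entry strictly greater than the inserted value down to the next row. The recording tableau Q records, in position (i, j), the step at which that cell was added to P.
  Insert 1 (step 1): P = [1];  Q = [1]
  Insert 4 (step 2): P = [1, 4];  Q = [1, 2]
  Insert 2 (step 3): P = [1, 2] / [4];  Q = [1, 2] / [3]
  Insert 5 (step 4): P = [1, 2, 5] / [4];  Q = [1, 2, 4] / [3]
  Insert 3 (step 5): P = [1, 2, 3] / [4, 5];  Q = [1, 2, 4] / [3, 5]
  Insert 7 (step 6): P = [1, 2, 3, 7] / [4, 5];  Q = [1, 2, 4, 6] / [3, 5]
  Insert 8 (step 7): P = [1, 2, 3, 7, 8] / [4, 5];  Q = [1, 2, 4, 6, 7] / [3, 5]
  Insert 6 (step 8): P = [1, 2, 3, 6, 8] / [4, 5, 7];  Q = [1, 2, 4, 6, 7] / [3, 5, 8]
Final shape: (5, 3).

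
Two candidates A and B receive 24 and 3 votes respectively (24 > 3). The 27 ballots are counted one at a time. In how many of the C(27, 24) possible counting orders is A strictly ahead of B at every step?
Strict-lead orderings = 2275

Total orderings of the 27 votes with 24 for A: C(27, 24) = 2925. By the Bertrand ballot formula (Cycle Lemma / reflection principle), the number of orderings in which A is strictly ahead of B throughout is (p − q)/(p + q) · C(p + q, p) = (24 − 3)/(24 + 3) · 2925 = 2275.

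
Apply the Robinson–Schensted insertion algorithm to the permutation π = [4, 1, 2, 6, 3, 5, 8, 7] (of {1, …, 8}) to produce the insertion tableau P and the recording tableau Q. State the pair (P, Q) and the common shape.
P = [1, 2, 3, 5, 7] / [4, 6, 8];  Q = [1, 3, 4, 6, 7] / [2, 5, 8];  common shape = (5, 3)

Row-insert the values π_1, π_2, … into P one at a time, bumping the leftmost entry strictly greater than the inserted value down to the next row. The recording tableau Q records, in position (i, j), the step at which that cell was added to P.
  Insert 4 (step 1): P = [4];  Q = [1]
  Insert 1 (step 2): P = [1] / [4];  Q = [1] / [2]
  Insert 2 (step 3): P = [1, 2] / [4];  Q = [1, 3] / [2]
  Insert 6 (step 4): P = [1, 2, 6] / [4];  Q = [1, 3, 4] / [2]
  Insert 3 (step 5): P = [1, 2, 3] / [4, 6];  Q = [1, 3, 4] / [2, 5]
  Insert 5 (step 6): P = [1, 2, 3, 5] / [4, 6];  Q = [1, 3, 4, 6] / [2, 5]
  Insert 8 (step 7): P = [1, 2, 3, 5, 8] / [4, 6];  Q = [1, 3, 4, 6, 7] / [2, 5]
  Insert 7 (step 8): P = [1, 2, 3, 5, 7] / [4, 6, 8];  Q = [1, 3, 4, 6, 7] / [2, 5, 8]
Final shape: (5, 3).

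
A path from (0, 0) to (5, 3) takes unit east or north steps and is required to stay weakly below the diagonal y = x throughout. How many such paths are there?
Number of paths = 28

By the reflection principle (André's argument), the number of monotone paths to (5, 3) with n ≤ m that never go above y = x is C(8, 5) − C(8, 6) = 56 − 28 = 28.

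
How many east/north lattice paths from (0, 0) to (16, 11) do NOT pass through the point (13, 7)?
Number of paths = 10324695

Total paths from (0, 0) to (16, 11): C(27, 16) = 13037895. Paths through (13, 7): (paths (0, 0) → (13, 7)) × (paths (13, 7) → (16, 11)) = C(20, 13) · C(7, 3) = 77520 · 35 = 2713200. Avoidance count = 13037895 − 2713200 = 10324695.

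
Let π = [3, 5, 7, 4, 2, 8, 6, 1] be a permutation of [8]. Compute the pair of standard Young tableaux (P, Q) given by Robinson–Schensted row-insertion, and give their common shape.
P = [1, 4, 6, 8] / [2, 7] / [3] / [5];  Q = [1, 2, 3, 6] / [4, 7] / [5] / [8];  common shape = (4, 2, 1, 1)

Row-insert the values π_1, π_2, … into P one at a time, bumping the leftmost entry strictly greater than the inserted value down to the next row. The recording tableau Q records, in position (i, j), the step at which that cell was added to P.
  Insert 3 (step 1): P = [3];  Q = [1]
  Insert 5 (step 2): P = [3, 5];  Q = [1, 2]
  Insert 7 (step 3): P = [3, 5, 7];  Q = [1, 2, 3]
  Insert 4 (step 4): P = [3, 4, 7] / [5];  Q = [1, 2, 3] / [4]
  Insert 2 (step 5): P = [2, 4, 7] / [3] / [5];  Q = [1, 2, 3] / [4] / [5]
  Insert 8 (step 6): P = [2, 4, 7, 8] / [3] / [5];  Q = [1, 2, 3, 6] / [4] / [5]
  Insert 6 (step 7): P = [2, 4, 6, 8] / [3, 7] / [5];  Q = [1, 2, 3, 6] / [4, 7] / [5]
  Insert 1 (step 8): P = [1, 4, 6, 8] / [2, 7] / [3] / [5];  Q = [1, 2, 3, 6] / [4, 7] / [5] / [8]
Final shape: (4, 2, 1, 1).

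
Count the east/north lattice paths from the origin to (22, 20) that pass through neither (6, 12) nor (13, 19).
Number of paths = 497301704256

Inclusion–exclusion. Total paths: C(42, 22) = 513791607420. Through P₁: C(18, 6)·C(24, 16) = 13653283644. Through P₂: C(32, 13)·C(10, 9) = 3473736000. Since P₁ is strictly southwest of P₂, a monotone path through both must visit P₁ then P₂; paths through both = C(18, 6)·C(14, 7)·C(10, 9) = 637116480. Avoid both = 513791607420 − 13653283644 − 3473736000 + 637116480 = 497301704256.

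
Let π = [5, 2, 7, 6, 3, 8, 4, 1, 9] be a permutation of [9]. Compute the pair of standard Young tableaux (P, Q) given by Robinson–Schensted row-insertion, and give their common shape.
P = [1, 3, 4, 9] / [2, 6, 8] / [5] / [7];  Q = [1, 3, 6, 9] / [2, 4, 7] / [5] / [8];  common shape = (4, 3, 1, 1)

Row-insert the values π_1, π_2, … into P one at a time, bumping the leftmost entry strictly greater than the inserted value down to the next row. The recording tableau Q records, in position (i, j), the step at which that cell was added to P.
  Insert 5 (step 1): P = [5];  Q = [1]
  Insert 2 (step 2): P = [2] / [5];  Q = [1] / [2]
  Insert 7 (step 3): P = [2, 7] / [5];  Q = [1, 3] / [2]
  Insert 6 (step 4): P = [2, 6] / [5, 7];  Q = [1, 3] / [2, 4]
  Insert 3 (step 5): P = [2, 3] / [5, 6] / [7];  Q = [1, 3] / [2, 4] / [5]
  Insert 8 (step 6): P = [2, 3, 8] / [5, 6] / [7];  Q = [1, 3, 6] / [2, 4] / [5]
  Insert 4 (step 7): P = [2, 3, 4] / [5, 6, 8] / [7];  Q = [1, 3, 6] / [2, 4, 7] / [5]
  Insert 1 (step 8): P = [1, 3, 4] / [2, 6, 8] / [5] / [7];  Q = [1, 3, 6] / [2, 4, 7] / [5] / [8]
  Insert 9 (step 9): P = [1, 3, 4, 9] / [2, 6, 8] / [5] / [7];  Q = [1, 3, 6, 9] / [2, 4, 7] / [5] / [8]
Final shape: (4, 3, 1, 1).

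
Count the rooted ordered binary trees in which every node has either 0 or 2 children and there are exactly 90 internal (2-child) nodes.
C_90 = 1000134600800354781929399250536541864362461089950800

These full binary trees are counted by the Catalan number C_n = (1/(n + 1)) · C(2n, n). For n = 90: C_90 = (1/91) · C(180, 90) = 91012248672832285155575331798825309656983959185522800/91 = 1000134600800354781929399250536541864362461089950800.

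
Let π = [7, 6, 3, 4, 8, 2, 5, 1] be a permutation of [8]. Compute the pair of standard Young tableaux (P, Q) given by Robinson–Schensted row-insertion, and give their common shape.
P = [1, 4, 5] / [2, 8] / [3] / [6] / [7];  Q = [1, 4, 5] / [2, 7] / [3] / [6] / [8];  common shape = (3, 2, 1, 1, 1)

Row-insert the values π_1, π_2, … into P one at a time, bumping the leftmost entry strictly greater than the inserted value down to the next row. The recording tableau Q records, in position (i, j), the step at which that cell was added to P.
  Insert 7 (step 1): P = [7];  Q = [1]
  Insert 6 (step 2): P = [6] / [7];  Q = [1] / [2]
  Insert 3 (step 3): P = [3] / [6] / [7];  Q = [1] / [2] / [3]
  Insert 4 (step 4): P = [3, 4] / [6] / [7];  Q = [1, 4] / [2] / [3]
  Insert 8 (step 5): P = [3, 4, 8] / [6] / [7];  Q = [1, 4, 5] / [2] / [3]
  Insert 2 (step 6): P = [2, 4, 8] / [3] / [6] / [7];  Q = [1, 4, 5] / [2] / [3] / [6]
  Insert 5 (step 7): P = [2, 4, 5] / [3, 8] / [6] / [7];  Q = [1, 4, 5] / [2, 7] / [3] / [6]
  Insert 1 (step 8): P = [1, 4, 5] / [2, 8] / [3] / [6] / [7];  Q = [1, 4, 5] / [2, 7] / [3] / [6] / [8]
Final shape: (3, 2, 1, 1, 1).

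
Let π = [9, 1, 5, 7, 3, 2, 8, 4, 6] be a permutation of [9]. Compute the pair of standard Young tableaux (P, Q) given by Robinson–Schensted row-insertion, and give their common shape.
P = [1, 2, 4, 6] / [3, 7, 8] / [5] / [9];  Q = [1, 3, 4, 7] / [2, 8, 9] / [5] / [6];  common shape = (4, 3, 1, 1)

Row-insert the values π_1, π_2, … into P one at a time, bumping the leftmost entry strictly greater than the inserted value down to the next row. The recording tableau Q records, in position (i, j), the step at which that cell was added to P.
  Insert 9 (step 1): P = [9];  Q = [1]
  Insert 1 (step 2): P = [1] / [9];  Q = [1] / [2]
  Insert 5 (step 3): P = [1, 5] / [9];  Q = [1, 3] / [2]
  Insert 7 (step 4): P = [1, 5, 7] / [9];  Q = [1, 3, 4] / [2]
  Insert 3 (step 5): P = [1, 3, 7] / [5] / [9];  Q = [1, 3, 4] / [2] / [5]
  Insert 2 (step 6): P = [1, 2, 7] / [3] / [5] / [9];  Q = [1, 3, 4] / [2] / [5] / [6]
  Insert 8 (step 7): P = [1, 2, 7, 8] / [3] / [5] / [9];  Q = [1, 3, 4, 7] / [2] / [5] / [6]
  Insert 4 (step 8): P = [1, 2, 4, 8] / [3, 7] / [5] / [9];  Q = [1, 3, 4, 7] / [2, 8] / [5] / [6]
  Insert 6 (step 9): P = [1, 2, 4, 6] / [3, 7, 8] / [5] / [9];  Q = [1, 3, 4, 7] / [2, 8, 9] / [5] / [6]
Final shape: (4, 3, 1, 1).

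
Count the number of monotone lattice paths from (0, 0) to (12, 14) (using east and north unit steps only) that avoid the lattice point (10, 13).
Number of paths = 6225502

Total paths from (0, 0) to (12, 14): C(26, 12) = 9657700. Paths through (10, 13): (paths (0, 0) → (10, 13)) × (paths (10, 13) → (12, 14)) = C(23, 10) · C(3, 2) = 1144066 · 3 = 3432198. Avoidance count = 9657700 − 3432198 = 6225502.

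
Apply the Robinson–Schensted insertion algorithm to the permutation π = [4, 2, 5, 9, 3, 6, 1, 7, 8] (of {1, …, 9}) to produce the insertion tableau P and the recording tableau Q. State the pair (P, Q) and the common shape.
P = [1, 3, 6, 7, 8] / [2, 5, 9] / [4];  Q = [1, 3, 4, 8, 9] / [2, 5, 6] / [7];  common shape = (5, 3, 1)

Row-insert the values π_1, π_2, … into P one at a time, bumping the leftmost entry strictly greater than the inserted value down to the next row. The recording tableau Q records, in position (i, j), the step at which that cell was added to P.
  Insert 4 (step 1): P = [4];  Q = [1]
  Insert 2 (step 2): P = [2] / [4];  Q = [1] / [2]
  Insert 5 (step 3): P = [2, 5] / [4];  Q = [1, 3] / [2]
  Insert 9 (step 4): P = [2, 5, 9] / [4];  Q = [1, 3, 4] / [2]
  Insert 3 (step 5): P = [2, 3, 9] / [4, 5];  Q = [1, 3, 4] / [2, 5]
  Insert 6 (step 6): P = [2, 3, 6] / [4, 5, 9];  Q = [1, 3, 4] / [2, 5, 6]
  Insert 1 (step 7): P = [1, 3, 6] / [2, 5, 9] / [4];  Q = [1, 3, 4] / [2, 5, 6] / [7]
  Insert 7 (step 8): P = [1, 3, 6, 7] / [2, 5, 9] / [4];  Q = [1, 3, 4, 8] / [2, 5, 6] / [7]
  Insert 8 (step 9): P = [1, 3, 6, 7, 8] / [2, 5, 9] / [4];  Q = [1, 3, 4, 8, 9] / [2, 5, 6] / [7]
Final shape: (5, 3, 1).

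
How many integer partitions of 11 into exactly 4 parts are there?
p(11, 4 parts) = 11

Partitions of n into exactly k parts ↔ partitions of n − k into at most k parts (subtract 1 from each part). For n = 11, k = 4, the partitions are: 8+1+1+1, 7+2+1+1, 6+3+1+1, 6+2+2+1, 5+4+1+1, 5+3+2+1, 5+2+2+2, 4+4+2+1, 4+3+3+1, 4+3+2+2, 3+3+3+2. Count = 11.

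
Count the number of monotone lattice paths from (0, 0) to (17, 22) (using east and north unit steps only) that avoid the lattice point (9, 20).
Number of paths = 50570442585

Total paths from (0, 0) to (17, 22): C(39, 17) = 51021117810. Paths through (9, 20): (paths (0, 0) → (9, 20)) × (paths (9, 20) → (17, 22)) = C(29, 9) · C(10, 8) = 10015005 · 45 = 450675225. Avoidance count = 51021117810 − 450675225 = 50570442585.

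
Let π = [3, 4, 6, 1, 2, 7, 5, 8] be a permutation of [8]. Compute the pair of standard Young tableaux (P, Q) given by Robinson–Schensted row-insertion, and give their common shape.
P = [1, 2, 5, 7, 8] / [3, 4, 6];  Q = [1, 2, 3, 6, 8] / [4, 5, 7];  common shape = (5, 3)

Row-insert the values π_1, π_2, … into P one at a time, bumping the leftmost entry strictly greater than the inserted value down to the next row. The recording tableau Q records, in position (i, j), the step at which that cell was added to P.
  Insert 3 (step 1): P = [3];  Q = [1]
  Insert 4 (step 2): P = [3, 4];  Q = [1, 2]
  Insert 6 (step 3): P = [3, 4, 6];  Q = [1, 2, 3]
  Insert 1 (step 4): P = [1, 4, 6] / [3];  Q = [1, 2, 3] / [4]
  Insert 2 (step 5): P = [1, 2, 6] / [3, 4];  Q = [1, 2, 3] / [4, 5]
  Insert 7 (step 6): P = [1, 2, 6, 7] / [3, 4];  Q = [1, 2, 3, 6] / [4, 5]
  Insert 5 (step 7): P = [1, 2, 5, 7] / [3, 4, 6];  Q = [1, 2, 3, 6] / [4, 5, 7]
  Insert 8 (step 8): P = [1, 2, 5, 7, 8] / [3, 4, 6];  Q = [1, 2, 3, 6, 8] / [4, 5, 7]
Final shape: (5, 3).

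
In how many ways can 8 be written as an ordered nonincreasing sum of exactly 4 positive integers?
p(8, 4 parts) = 5

Partitions of n into exactly k parts ↔ partitions of n − k into at most k parts (subtract 1 from each part). For n = 8, k = 4, the partitions are: 5+1+1+1, 4+2+1+1, 3+3+1+1, 3+2+2+1, 2+2+2+2. Count = 5.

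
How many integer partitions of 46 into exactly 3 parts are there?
p(46, 3 parts) = 176

Partitions of n into exactly k parts are in bijection with partitions of n − k into at most k parts (subtract 1 from each part). So p(46, exactly 3) = p(43, parts ≤ 3). Computing via the recurrence p(m, j) = p(m, j−1) + p(m−j, j) gives 176.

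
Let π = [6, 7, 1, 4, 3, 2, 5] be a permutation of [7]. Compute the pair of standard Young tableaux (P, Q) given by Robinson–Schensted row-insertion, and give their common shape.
P = [1, 2, 5] / [3, 7] / [4] / [6];  Q = [1, 2, 7] / [3, 4] / [5] / [6];  common shape = (3, 2, 1, 1)

Row-insert the values π_1, π_2, … into P one at a time, bumping the leftmost entry strictly greater than the inserted value down to the next row. The recording tableau Q records, in position (i, j), the step at which that cell was added to P.
  Insert 6 (step 1): P = [6];  Q = [1]
  Insert 7 (step 2): P = [6, 7];  Q = [1, 2]
  Insert 1 (step 3): P = [1, 7] / [6];  Q = [1, 2] / [3]
  Insert 4 (step 4): P = [1, 4] / [6, 7];  Q = [1, 2] / [3, 4]
  Insert 3 (step 5): P = [1, 3] / [4, 7] / [6];  Q = [1, 2] / [3, 4] / [5]
  Insert 2 (step 6): P = [1, 2] / [3, 7] / [4] / [6];  Q = [1, 2] / [3, 4] / [5] / [6]
  Insert 5 (step 7): P = [1, 2, 5] / [3, 7] / [4] / [6];  Q = [1, 2, 7] / [3, 4] / [5] / [6]
Final shape: (3, 2, 1, 1).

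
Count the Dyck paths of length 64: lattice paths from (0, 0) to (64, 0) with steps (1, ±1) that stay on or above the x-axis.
C_32 = 55534064877048198

These Dyck paths are counted by the Catalan number C_n = (1/(n + 1)) · C(2n, n). For n = 32: C_32 = (1/33) · C(64, 32) = 1832624140942590534/33 = 55534064877048198.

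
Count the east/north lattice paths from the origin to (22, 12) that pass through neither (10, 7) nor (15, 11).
Number of paths = 385804120

Inclusion–exclusion. Total paths: C(34, 22) = 548354040. Through P₁: C(17, 10)·C(17, 12) = 120344224. Through P₂: C(26, 15)·C(8, 7) = 61809280. Since P₁ is strictly southwest of P₂, a monotone path through both must visit P₁ then P₂; paths through both = C(17, 10)·C(9, 5)·C(8, 7) = 19603584. Avoid both = 548354040 − 120344224 − 61809280 + 19603584 = 385804120.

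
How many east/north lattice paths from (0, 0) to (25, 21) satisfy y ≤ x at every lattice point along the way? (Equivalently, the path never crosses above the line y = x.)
Number of paths = 1335293573130

By the reflection principle (André's argument), the number of monotone paths to (25, 21) with n ≤ m that never go above y = x is C(46, 25) − C(46, 26) = 6943526580276 − 5608233007146 = 1335293573130.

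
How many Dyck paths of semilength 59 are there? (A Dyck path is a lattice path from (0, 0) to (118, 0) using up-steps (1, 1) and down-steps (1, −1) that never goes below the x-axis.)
C_59 = 405944995127576985730643443367112

These Dyck paths are counted by the Catalan number C_n = (1/(n + 1)) · C(2n, n). For n = 59: C_59 = (1/60) · C(118, 59) = 24356699707654619143838606602026720/60 = 405944995127576985730643443367112.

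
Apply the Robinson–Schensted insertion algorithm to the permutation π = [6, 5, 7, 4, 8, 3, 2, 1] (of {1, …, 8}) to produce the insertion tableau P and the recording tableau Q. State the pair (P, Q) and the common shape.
P = [1, 7, 8] / [2] / [3] / [4] / [5] / [6];  Q = [1, 3, 5] / [2] / [4] / [6] / [7] / [8];  common shape = (3, 1, 1, 1, 1, 1)

Row-insert the values π_1, π_2, … into P one at a time, bumping the leftmost entry strictly greater than the inserted value down to the next row. The recording tableau Q records, in position (i, j), the step at which that cell was added to P.
  Insert 6 (step 1): P = [6];  Q = [1]
  Insert 5 (step 2): P = [5] / [6];  Q = [1] / [2]
  Insert 7 (step 3): P = [5, 7] / [6];  Q = [1, 3] / [2]
  Insert 4 (step 4): P = [4, 7] / [5] / [6];  Q = [1, 3] / [2] / [4]
  Insert 8 (step 5): P = [4, 7, 8] / [5] / [6];  Q = [1, 3, 5] / [2] / [4]
  Insert 3 (step 6): P = [3, 7, 8] / [4] / [5] / [6];  Q = [1, 3, 5] / [2] / [4] / [6]
  Insert 2 (step 7): P = [2, 7, 8] / [3] / [4] / [5] / [6];  Q = [1, 3, 5] / [2] / [4] / [6] / [7]
  Insert 1 (step 8): P = [1, 7, 8] / [2] / [3] / [4] / [5] / [6];  Q = [1, 3, 5] / [2] / [4] / [6] / [7] / [8]
Final shape: (3, 1, 1, 1, 1, 1).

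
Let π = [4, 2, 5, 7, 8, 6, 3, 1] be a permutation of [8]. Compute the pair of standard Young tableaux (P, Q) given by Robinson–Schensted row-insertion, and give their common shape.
P = [1, 3, 6, 8] / [2, 5] / [4] / [7];  Q = [1, 3, 4, 5] / [2, 6] / [7] / [8];  common shape = (4, 2, 1, 1)

Row-insert the values π_1, π_2, … into P one at a time, bumping the leftmost entry strictly greater than the inserted value down to the next row. The recording tableau Q records, in position (i, j), the step at which that cell was added to P.
  Insert 4 (step 1): P = [4];  Q = [1]
  Insert 2 (step 2): P = [2] / [4];  Q = [1] / [2]
  Insert 5 (step 3): P = [2, 5] / [4];  Q = [1, 3] / [2]
  Insert 7 (step 4): P = [2, 5, 7] / [4];  Q = [1, 3, 4] / [2]
  Insert 8 (step 5): P = [2, 5, 7, 8] / [4];  Q = [1, 3, 4, 5] / [2]
  Insert 6 (step 6): P = [2, 5, 6, 8] / [4, 7];  Q = [1, 3, 4, 5] / [2, 6]
  Insert 3 (step 7): P = [2, 3, 6, 8] / [4, 5] / [7];  Q = [1, 3, 4, 5] / [2, 6] / [7]
  Insert 1 (step 8): P = [1, 3, 6, 8] / [2, 5] / [4] / [7];  Q = [1, 3, 4, 5] / [2, 6] / [7] / [8]
Final shape: (4, 2, 1, 1).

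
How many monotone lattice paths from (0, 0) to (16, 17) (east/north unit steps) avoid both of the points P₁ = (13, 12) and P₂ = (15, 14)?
Number of paths = 690158470

Inclusion–exclusion. Total paths: C(33, 16) = 1166803110. Through P₁: C(25, 13)·C(8, 3) = 291216800. Through P₂: C(29, 15)·C(4, 1) = 310235040. Since P₁ is strictly southwest of P₂, a monotone path through both must visit P₁ then P₂; paths through both = C(25, 13)·C(4, 2)·C(4, 1) = 124807200. Avoid both = 1166803110 − 291216800 − 310235040 + 124807200 = 690158470.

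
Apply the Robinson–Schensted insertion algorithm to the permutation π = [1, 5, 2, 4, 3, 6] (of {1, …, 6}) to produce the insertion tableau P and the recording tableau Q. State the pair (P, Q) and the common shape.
P = [1, 2, 3, 6] / [4] / [5];  Q = [1, 2, 4, 6] / [3] / [5];  common shape = (4, 1, 1)

Row-insert the values π_1, π_2, … into P one at a time, bumping the leftmost entry strictly greater than the inserted value down to the next row. The recording tableau Q records, in position (i, j), the step at which that cell was added to P.
  Insert 1 (step 1): P = [1];  Q = [1]
  Insert 5 (step 2): P = [1, 5];  Q = [1, 2]
  Insert 2 (step 3): P = [1, 2] / [5];  Q = [1, 2] / [3]
  Insert 4 (step 4): P = [1, 2, 4] / [5];  Q = [1, 2, 4] / [3]
  Insert 3 (step 5): P = [1, 2, 3] / [4] / [5];  Q = [1, 2, 4] / [3] / [5]
  Insert 6 (step 6): P = [1, 2, 3, 6] / [4] / [5];  Q = [1, 2, 4, 6] / [3] / [5]
Final shape: (4, 1, 1).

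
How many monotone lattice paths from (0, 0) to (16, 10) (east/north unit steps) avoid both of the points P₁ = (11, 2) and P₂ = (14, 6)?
Number of paths = 4670899

Inclusion–exclusion. Total paths: C(26, 16) = 5311735. Through P₁: C(13, 11)·C(13, 5) = 100386. Through P₂: C(20, 14)·C(6, 2) = 581400. Since P₁ is strictly southwest of P₂, a monotone path through both must visit P₁ then P₂; paths through both = C(13, 11)·C(7, 3)·C(6, 2) = 40950. Avoid both = 5311735 − 100386 − 581400 + 40950 = 4670899.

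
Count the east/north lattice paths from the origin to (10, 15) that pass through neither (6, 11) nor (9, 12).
Number of paths = 1424736

Inclusion–exclusion. Total paths: C(25, 10) = 3268760. Through P₁: C(17, 6)·C(8, 4) = 866320. Through P₂: C(21, 9)·C(4, 1) = 1175720. Since P₁ is strictly southwest of P₂, a monotone path through both must visit P₁ then P₂; paths through both = C(17, 6)·C(4, 3)·C(4, 1) = 198016. Avoid both = 3268760 − 866320 − 1175720 + 198016 = 1424736.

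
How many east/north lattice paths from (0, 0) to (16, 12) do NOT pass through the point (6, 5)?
Number of paths = 21436779

Total paths from (0, 0) to (16, 12): C(28, 16) = 30421755. Paths through (6, 5): (paths (0, 0) → (6, 5)) × (paths (6, 5) → (16, 12)) = C(11, 6) · C(17, 10) = 462 · 19448 = 8984976. Avoidance count = 30421755 − 8984976 = 21436779.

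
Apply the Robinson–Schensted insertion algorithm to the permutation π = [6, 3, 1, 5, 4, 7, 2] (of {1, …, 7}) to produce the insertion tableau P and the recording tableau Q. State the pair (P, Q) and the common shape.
P = [1, 2, 7] / [3, 4] / [5] / [6];  Q = [1, 4, 6] / [2, 5] / [3] / [7];  common shape = (3, 2, 1, 1)

Row-insert the values π_1, π_2, … into P one at a time, bumping the leftmost entry strictly greater than the inserted value down to the next row. The recording tableau Q records, in position (i, j), the step at which that cell was added to P.
  Insert 6 (step 1): P = [6];  Q = [1]
  Insert 3 (step 2): P = [3] / [6];  Q = [1] / [2]
  Insert 1 (step 3): P = [1] / [3] / [6];  Q = [1] / [2] / [3]
  Insert 5 (step 4): P = [1, 5] / [3] / [6];  Q = [1, 4] / [2] / [3]
  Insert 4 (step 5): P = [1, 4] / [3, 5] / [6];  Q = [1, 4] / [2, 5] / [3]
  Insert 7 (step 6): P = [1, 4, 7] / [3, 5] / [6];  Q = [1, 4, 6] / [2, 5] / [3]
  Insert 2 (step 7): P = [1, 2, 7] / [3, 4] / [5] / [6];  Q = [1, 4, 6] / [2, 5] / [3] / [7]
Final shape: (3, 2, 1, 1).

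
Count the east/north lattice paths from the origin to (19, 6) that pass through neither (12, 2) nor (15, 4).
Number of paths = 102580

Inclusion–exclusion. Total paths: C(25, 19) = 177100. Through P₁: C(14, 12)·C(11, 7) = 30030. Through P₂: C(19, 15)·C(6, 4) = 58140. Since P₁ is strictly southwest of P₂, a monotone path through both must visit P₁ then P₂; paths through both = C(14, 12)·C(5, 3)·C(6, 4) = 13650. Avoid both = 177100 − 30030 − 58140 + 13650 = 102580.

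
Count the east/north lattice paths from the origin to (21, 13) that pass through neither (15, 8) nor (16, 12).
Number of paths = 533637582

Inclusion–exclusion. Total paths: C(34, 21) = 927983760. Through P₁: C(23, 15)·C(11, 6) = 226525068. Through P₂: C(28, 16)·C(6, 5) = 182530530. Since P₁ is strictly southwest of P₂, a monotone path through both must visit P₁ then P₂; paths through both = C(23, 15)·C(5, 1)·C(6, 5) = 14709420. Avoid both = 927983760 − 226525068 − 182530530 + 14709420 = 533637582.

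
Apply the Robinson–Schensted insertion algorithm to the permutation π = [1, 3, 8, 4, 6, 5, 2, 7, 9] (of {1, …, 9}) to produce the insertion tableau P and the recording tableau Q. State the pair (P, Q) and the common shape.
P = [1, 2, 4, 5, 7, 9] / [3] / [6] / [8];  Q = [1, 2, 3, 5, 8, 9] / [4] / [6] / [7];  common shape = (6, 1, 1, 1)

Row-insert the values π_1, π_2, … into P one at a time, bumping the leftmost entry strictly greater than the inserted value down to the next row. The recording tableau Q records, in position (i, j), the step at which that cell was added to P.
  Insert 1 (step 1): P = [1];  Q = [1]
  Insert 3 (step 2): P = [1, 3];  Q = [1, 2]
  Insert 8 (step 3): P = [1, 3, 8];  Q = [1, 2, 3]
  Insert 4 (step 4): P = [1, 3, 4] / [8];  Q = [1, 2, 3] / [4]
  Insert 6 (step 5): P = [1, 3, 4, 6] / [8];  Q = [1, 2, 3, 5] / [4]
  Insert 5 (step 6): P = [1, 3, 4, 5] / [6] / [8];  Q = [1, 2, 3, 5] / [4] / [6]
  Insert 2 (step 7): P = [1, 2, 4, 5] / [3] / [6] / [8];  Q = [1, 2, 3, 5] / [4] / [6] / [7]
  Insert 7 (step 8): P = [1, 2, 4, 5, 7] / [3] / [6] / [8];  Q = [1, 2, 3, 5, 8] / [4] / [6] / [7]
  Insert 9 (step 9): P = [1, 2, 4, 5, 7, 9] / [3] / [6] / [8];  Q = [1, 2, 3, 5, 8, 9] / [4] / [6] / [7]
Final shape: (6, 1, 1, 1).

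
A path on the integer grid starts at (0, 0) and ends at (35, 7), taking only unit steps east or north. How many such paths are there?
Number of paths = 26978328

A monotone lattice path from (0, 0) to (35, 7) consists of 35 east steps and 7 north steps in some order, so it is determined by which 35 of the 42 steps are east. The count is C(42, 35) = 26978328.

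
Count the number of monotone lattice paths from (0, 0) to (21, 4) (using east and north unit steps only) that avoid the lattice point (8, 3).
Number of paths = 10340

Total paths from (0, 0) to (21, 4): C(25, 21) = 12650. Paths through (8, 3): (paths (0, 0) → (8, 3)) × (paths (8, 3) → (21, 4)) = C(11, 8) · C(14, 13) = 165 · 14 = 2310. Avoidance count = 12650 − 2310 = 10340.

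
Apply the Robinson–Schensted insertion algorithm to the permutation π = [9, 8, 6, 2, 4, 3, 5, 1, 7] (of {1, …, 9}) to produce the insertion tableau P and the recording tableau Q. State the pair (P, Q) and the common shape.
P = [1, 3, 5, 7] / [2] / [4] / [6] / [8] / [9];  Q = [1, 5, 7, 9] / [2] / [3] / [4] / [6] / [8];  common shape = (4, 1, 1, 1, 1, 1)

Row-insert the values π_1, π_2, … into P one at a time, bumping the leftmost entry strictly greater than the inserted value down to the next row. The recording tableau Q records, in position (i, j), the step at which that cell was added to P.
  Insert 9 (step 1): P = [9];  Q = [1]
  Insert 8 (step 2): P = [8] / [9];  Q = [1] / [2]
  Insert 6 (step 3): P = [6] / [8] / [9];  Q = [1] / [2] / [3]
  Insert 2 (step 4): P = [2] / [6] / [8] / [9];  Q = [1] / [2] / [3] / [4]
  Insert 4 (step 5): P = [2, 4] / [6] / [8] / [9];  Q = [1, 5] / [2] / [3] / [4]
  Insert 3 (step 6): P = [2, 3] / [4] / [6] / [8] / [9];  Q = [1, 5] / [2] / [3] / [4] / [6]
  Insert 5 (step 7): P = [2, 3, 5] / [4] / [6] / [8] / [9];  Q = [1, 5, 7] / [2] / [3] / [4] / [6]
  Insert 1 (step 8): P = [1, 3, 5] / [2] / [4] / [6] / [8] / [9];  Q = [1, 5, 7] / [2] / [3] / [4] / [6] / [8]
  Insert 7 (step 9): P = [1, 3, 5, 7] / [2] / [4] / [6] / [8] / [9];  Q = [1, 5, 7, 9] / [2] / [3] / [4] / [6] / [8]
Final shape: (4, 1, 1, 1, 1, 1).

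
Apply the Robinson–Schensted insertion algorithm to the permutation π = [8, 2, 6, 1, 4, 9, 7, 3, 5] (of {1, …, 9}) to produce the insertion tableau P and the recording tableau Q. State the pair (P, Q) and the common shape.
P = [1, 3, 5] / [2, 4, 7] / [6, 9] / [8];  Q = [1, 3, 6] / [2, 5, 7] / [4, 9] / [8];  common shape = (3, 3, 2, 1)

Row-insert the values π_1, π_2, … into P one at a time, bumping the leftmost entry strictly greater than the inserted value down to the next row. The recording tableau Q records, in position (i, j), the step at which that cell was added to P.
  Insert 8 (step 1): P = [8];  Q = [1]
  Insert 2 (step 2): P = [2] / [8];  Q = [1] / [2]
  Insert 6 (step 3): P = [2, 6] / [8];  Q = [1, 3] / [2]
  Insert 1 (step 4): P = [1, 6] / [2] / [8];  Q = [1, 3] / [2] / [4]
  Insert 4 (step 5): P = [1, 4] / [2, 6] / [8];  Q = [1, 3] / [2, 5] / [4]
  Insert 9 (step 6): P = [1, 4, 9] / [2, 6] / [8];  Q = [1, 3, 6] / [2, 5] / [4]
  Insert 7 (step 7): P = [1, 4, 7] / [2, 6, 9] / [8];  Q = [1, 3, 6] / [2, 5, 7] / [4]
  Insert 3 (step 8): P = [1, 3, 7] / [2, 4, 9] / [6] / [8];  Q = [1, 3, 6] / [2, 5, 7] / [4] / [8]
  Insert 5 (step 9): P = [1, 3, 5] / [2, 4, 7] / [6, 9] / [8];  Q = [1, 3, 6] / [2, 5, 7] / [4, 9] / [8]
Final shape: (3, 3, 2, 1).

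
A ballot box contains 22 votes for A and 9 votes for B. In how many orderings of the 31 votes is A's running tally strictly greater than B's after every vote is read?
Strict-lead orderings = 8454225

Total orderings of the 31 votes with 22 for A: C(31, 22) = 20160075. By the Bertrand ballot formula (Cycle Lemma / reflection principle), the number of orderings in which A is strictly ahead of B throughout is (p − q)/(p + q) · C(p + q, p) = (22 − 9)/(22 + 9) · 20160075 = 8454225.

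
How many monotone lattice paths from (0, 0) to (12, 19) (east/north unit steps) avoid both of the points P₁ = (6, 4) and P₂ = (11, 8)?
Number of paths = 129135621

Inclusion–exclusion. Total paths: C(31, 12) = 141120525. Through P₁: C(10, 6)·C(21, 6) = 11395440. Through P₂: C(19, 11)·C(12, 1) = 906984. Since P₁ is strictly southwest of P₂, a monotone path through both must visit P₁ then P₂; paths through both = C(10, 6)·C(9, 5)·C(12, 1) = 317520. Avoid both = 141120525 − 11395440 − 906984 + 317520 = 129135621.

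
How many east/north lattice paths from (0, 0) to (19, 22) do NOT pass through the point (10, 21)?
Number of paths = 244219148550

Total paths from (0, 0) to (19, 22): C(41, 19) = 244662670200. Paths through (10, 21): (paths (0, 0) → (10, 21)) × (paths (10, 21) → (19, 22)) = C(31, 10) · C(10, 9) = 44352165 · 10 = 443521650. Avoidance count = 244662670200 − 443521650 = 244219148550.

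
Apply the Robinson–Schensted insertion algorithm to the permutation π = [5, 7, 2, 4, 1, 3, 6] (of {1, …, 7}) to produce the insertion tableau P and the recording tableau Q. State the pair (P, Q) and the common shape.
P = [1, 3, 6] / [2, 4] / [5, 7];  Q = [1, 2, 7] / [3, 4] / [5, 6];  common shape = (3, 2, 2)

Row-insert the values π_1, π_2, … into P one at a time, bumping the leftmost entry strictly greater than the inserted value down to the next row. The recording tableau Q records, in position (i, j), the step at which that cell was added to P.
  Insert 5 (step 1): P = [5];  Q = [1]
  Insert 7 (step 2): P = [5, 7];  Q = [1, 2]
  Insert 2 (step 3): P = [2, 7] / [5];  Q = [1, 2] / [3]
  Insert 4 (step 4): P = [2, 4] / [5, 7];  Q = [1, 2] / [3, 4]
  Insert 1 (step 5): P = [1, 4] / [2, 7] / [5];  Q = [1, 2] / [3, 4] / [5]
  Insert 3 (step 6): P = [1, 3] / [2, 4] / [5, 7];  Q = [1, 2] / [3, 4] / [5, 6]
  Insert 6 (step 7): P = [1, 3, 6] / [2, 4] / [5, 7];  Q = [1, 2, 7] / [3, 4] / [5, 6]
Final shape: (3, 2, 2).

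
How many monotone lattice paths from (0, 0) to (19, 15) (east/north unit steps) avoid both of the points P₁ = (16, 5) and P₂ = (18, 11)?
Number of paths = 1680010116

Inclusion–exclusion. Total paths: C(34, 19) = 1855967520. Through P₁: C(21, 16)·C(13, 3) = 5819814. Through P₂: C(29, 18)·C(5, 1) = 172986450. Since P₁ is strictly southwest of P₂, a monotone path through both must visit P₁ then P₂; paths through both = C(21, 16)·C(8, 2)·C(5, 1) = 2848860. Avoid both = 1855967520 − 5819814 − 172986450 + 2848860 = 1680010116.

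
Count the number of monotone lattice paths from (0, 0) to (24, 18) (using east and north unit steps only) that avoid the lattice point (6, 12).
Number of paths = 351198480906

Total paths from (0, 0) to (24, 18): C(42, 24) = 353697121050. Paths through (6, 12): (paths (0, 0) → (6, 12)) × (paths (6, 12) → (24, 18)) = C(18, 6) · C(24, 18) = 18564 · 134596 = 2498640144. Avoidance count = 353697121050 − 2498640144 = 351198480906.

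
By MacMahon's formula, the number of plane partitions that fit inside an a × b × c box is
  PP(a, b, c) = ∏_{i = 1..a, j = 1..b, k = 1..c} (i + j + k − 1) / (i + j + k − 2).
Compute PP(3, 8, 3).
PP(3, 8, 3) = 259545

Evaluate the triple product over i = 1..3, j = 1..8, k = 1..3. The factors are (2/1) · (3/2) · (4/3) · (3/2) · (4/3) · (5/4) · (4/3) · (5/4) · … (72 factors total). The numerators and denominators telescope so the product is an integer; carrying out the multiplication exactly gives PP(3, 8, 3) = 259545.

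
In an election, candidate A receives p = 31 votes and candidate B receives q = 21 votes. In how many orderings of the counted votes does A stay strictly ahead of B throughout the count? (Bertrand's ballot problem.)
Strict-lead orderings = 36921502679600

Total orderings of the 52 votes with 31 for A: C(52, 31) = 191991813933920. By the Bertrand ballot formula (Cycle Lemma / reflection principle), the number of orderings in which A is strictly ahead of B throughout is (p − q)/(p + q) · C(p + q, p) = (31 − 21)/(31 + 21) · 191991813933920 = 36921502679600.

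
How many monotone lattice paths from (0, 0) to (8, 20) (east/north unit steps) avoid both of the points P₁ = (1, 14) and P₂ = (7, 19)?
Number of paths = 1780625

Inclusion–exclusion. Total paths: C(28, 8) = 3108105. Through P₁: C(15, 1)·C(13, 7) = 25740. Through P₂: C(26, 7)·C(2, 1) = 1315600. Since P₁ is strictly southwest of P₂, a monotone path through both must visit P₁ then P₂; paths through both = C(15, 1)·C(11, 6)·C(2, 1) = 13860. Avoid both = 3108105 − 25740 − 1315600 + 13860 = 1780625.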